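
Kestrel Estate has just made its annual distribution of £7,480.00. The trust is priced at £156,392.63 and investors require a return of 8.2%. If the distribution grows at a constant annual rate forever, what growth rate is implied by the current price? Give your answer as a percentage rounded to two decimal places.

3.26%

P = D₀(1+g)/(r−g) ⇒ P(r−g) = D₀(1+g) ⇒ g(P+D₀) = P·r − D₀
g = (P·r − D₀)/(P + D₀) = (£156,392.63×0.082 − £7,480.00) / (£156,392.63 + £7,480.00) = 0.032612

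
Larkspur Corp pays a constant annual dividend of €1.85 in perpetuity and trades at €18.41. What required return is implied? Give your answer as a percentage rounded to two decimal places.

10.05%

P = C/r ⇒ r = C/P = €1.85/€18.41 = 0.100489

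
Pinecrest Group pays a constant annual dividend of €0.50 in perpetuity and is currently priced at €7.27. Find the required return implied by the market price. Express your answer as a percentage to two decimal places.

6.88%

P = C/r ⇒ r = C/P = €0.50/€7.27 = 0.068776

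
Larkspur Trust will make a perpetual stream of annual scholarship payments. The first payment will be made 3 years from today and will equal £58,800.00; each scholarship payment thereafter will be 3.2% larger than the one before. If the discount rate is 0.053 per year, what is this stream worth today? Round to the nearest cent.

Value at end of year 2: C₁ / (r − g) = £58,800.00 / (0.053 − 0.032) = £2,800,000.0000
Discount to today: PV = £2,800,000.0000 / (1 + 0.053)^2 = £2,800,000.0000 / 1.108809 = £2,525,232.03

£2525232.03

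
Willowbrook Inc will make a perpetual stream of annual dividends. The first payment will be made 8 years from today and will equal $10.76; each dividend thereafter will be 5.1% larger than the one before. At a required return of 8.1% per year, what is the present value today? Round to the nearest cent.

Value at end of year 7: C₁ / (r − g) = $10.76 / (0.081 − 0.051) = $358.6667
Discount to today: PV = $358.6667 / (1 + 0.081)^7 = $358.6667 / 1.724963 = $207.93

$207.93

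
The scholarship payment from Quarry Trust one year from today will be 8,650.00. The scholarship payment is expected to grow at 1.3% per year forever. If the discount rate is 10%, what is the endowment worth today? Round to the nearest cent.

Growing perpetuity: P = D₁ / (r − g) = 8,650.0000 / (0.1 − 0.013) = 99,425.29

99425.29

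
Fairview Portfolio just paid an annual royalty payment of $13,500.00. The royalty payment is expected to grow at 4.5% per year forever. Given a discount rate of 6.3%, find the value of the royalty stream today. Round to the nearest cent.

D₁ = D₀ × (1 + g) = $13,500.00 × 1.045 = $14,107.5000
Growing perpetuity: P = D₁ / (r − g) = $14,107.5000 / (0.063 − 0.045) = $783,750.00

$783750.00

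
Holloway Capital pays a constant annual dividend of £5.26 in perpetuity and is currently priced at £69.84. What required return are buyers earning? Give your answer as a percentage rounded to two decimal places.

7.53%

P = C/r ⇒ r = C/P = £5.26/£69.84 = 0.075315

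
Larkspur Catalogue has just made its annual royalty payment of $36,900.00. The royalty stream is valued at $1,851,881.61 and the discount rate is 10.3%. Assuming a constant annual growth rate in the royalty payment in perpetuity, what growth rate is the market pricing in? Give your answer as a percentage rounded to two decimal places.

P = D₀(1+g)/(r−g) ⇒ P(r−g) = D₀(1+g) ⇒ g(P+D₀) = P·r − D₀
g = (P·r − D₀)/(P + D₀) = ($1,851,881.61×0.103 − $36,900.00) / ($1,851,881.61 + $36,900.00) = 0.081451

8.15%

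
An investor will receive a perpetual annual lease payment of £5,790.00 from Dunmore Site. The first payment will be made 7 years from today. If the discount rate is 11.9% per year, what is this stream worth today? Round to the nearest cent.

Value at end of year 6: C / r = £5,790.00 / 0.119 = £48,655.4622
Discount to today: PV = £48,655.4622 / (1 + 0.119)^6 = £48,655.4622 / 1.963272 = £24,782.84

£24782.84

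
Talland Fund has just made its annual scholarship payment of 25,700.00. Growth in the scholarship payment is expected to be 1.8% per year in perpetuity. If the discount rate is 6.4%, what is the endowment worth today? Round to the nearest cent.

D₁ = D₀ × (1 + g) = 25,700.00 × 1.018 = 26,162.6000
Growing perpetuity: P = D₁ / (r − g) = 26,162.6000 / (0.064 − 0.018) = 568,752.17

568752.17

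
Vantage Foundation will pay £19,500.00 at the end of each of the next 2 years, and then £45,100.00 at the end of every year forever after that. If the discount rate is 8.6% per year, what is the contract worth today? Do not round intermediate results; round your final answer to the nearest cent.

£479139.83

PV of 2-year annuity: £19,500.00 × [1 − (1+0.086)^−2] / 0.086 = 34489.68794
Perpetuity value at year 2: £45,100.00 / 0.086 = 524418.60465
PV of perpetuity: 524418.60465 / (1+0.086)^2 = 444650.14690
Total PV = 34489.68794 + 444650.14690 = 479139.83484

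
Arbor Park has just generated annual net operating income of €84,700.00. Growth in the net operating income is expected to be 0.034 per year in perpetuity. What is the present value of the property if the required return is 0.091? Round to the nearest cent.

€1536487.72

D₁ = D₀ × (1 + g) = €84,700.00 × 1.034 = €87,579.8000
Growing perpetuity: P = D₁ / (r − g) = €87,579.8000 / (0.091 − 0.034) = €1,536,487.72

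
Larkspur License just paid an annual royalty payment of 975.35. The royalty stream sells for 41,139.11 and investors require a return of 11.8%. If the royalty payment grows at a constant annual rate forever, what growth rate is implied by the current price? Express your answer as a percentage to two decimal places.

9.21%

P = D₀(1+g)/(r−g) ⇒ P(r−g) = D₀(1+g) ⇒ g(P+D₀) = P·r − D₀
g = (P·r − D₀)/(P + D₀) = (41,139.11×0.118 − 975.35) / (41,139.11 + 975.35) = 0.092108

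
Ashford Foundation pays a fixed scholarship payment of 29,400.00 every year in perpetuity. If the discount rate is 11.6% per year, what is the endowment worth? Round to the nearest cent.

253448.28

Level perpetuity: PV = C / r = 29,400.00 / 0.116 = 253,448.28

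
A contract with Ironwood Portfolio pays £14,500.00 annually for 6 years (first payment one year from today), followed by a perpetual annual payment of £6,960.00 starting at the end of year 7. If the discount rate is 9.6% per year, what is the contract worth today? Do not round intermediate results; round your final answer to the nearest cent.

PV of 6-year annuity: £14,500.00 × [1 − (1+0.096)^−6] / 0.096 = 63898.47858
Perpetuity value at year 6: £6,960.00 / 0.096 = 72500.00000
PV of perpetuity: 72500.00000 / (1+0.096)^6 = 41828.73028
Total PV = 63898.47858 + 41828.73028 = 105727.20886

£105727.21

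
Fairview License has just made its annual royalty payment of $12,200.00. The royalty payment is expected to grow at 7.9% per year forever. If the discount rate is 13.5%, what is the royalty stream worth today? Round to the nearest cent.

D₁ = D₀ × (1 + g) = $12,200.00 × 1.079 = $13,163.8000
Growing perpetuity: P = D₁ / (r − g) = $13,163.8000 / (0.135 − 0.079) = $235,067.86

$235067.86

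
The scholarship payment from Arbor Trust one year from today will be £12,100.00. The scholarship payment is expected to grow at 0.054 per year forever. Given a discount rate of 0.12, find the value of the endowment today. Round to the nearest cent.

Growing perpetuity: P = D₁ / (r − g) = £12,100.0000 / (0.12 − 0.054) = £183,333.33

£183333.33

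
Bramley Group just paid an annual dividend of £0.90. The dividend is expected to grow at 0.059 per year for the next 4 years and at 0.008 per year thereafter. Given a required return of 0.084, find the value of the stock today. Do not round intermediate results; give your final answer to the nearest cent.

£14.27

D_1 = 0.95310
D_2 = 1.00933
D_3 = 1.06888
D_4 = 1.13195
Terminal value at year 4: TV = D_4×(1+g_2)/(r−g_2) = 1.14100/0.076 = 15.01320
P_0 = D_1/(1+r)^1 + D_2/(1+r)^2 + D_3/(1+r)^3 + D_4/(1+r)^4 + TV/(1+r)^4
    = 0.87924 + 0.85897 + 0.83916 + 0.81980 + 10.87317 = 14.27034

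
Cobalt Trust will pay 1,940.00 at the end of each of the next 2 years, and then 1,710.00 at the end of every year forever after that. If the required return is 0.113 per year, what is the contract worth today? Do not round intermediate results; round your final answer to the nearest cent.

15525.06

PV of 2-year annuity: 1,940.00 × [1 − (1+0.113)^−2] / 0.113 = 3309.10767
Perpetuity value at year 2: 1,710.00 / 0.113 = 15132.74336
PV of perpetuity: 15132.74336 / (1+0.113)^2 = 12215.95258
Total PV = 3309.10767 + 12215.95258 = 15525.06025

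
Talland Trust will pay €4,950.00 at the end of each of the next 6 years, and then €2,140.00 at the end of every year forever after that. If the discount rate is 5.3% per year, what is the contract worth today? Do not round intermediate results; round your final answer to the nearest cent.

€54504.23

PV of 6-year annuity: €4,950.00 × [1 − (1+0.053)^−6] / 0.053 = 24885.41641
Perpetuity value at year 6: €2,140.00 / 0.053 = 40377.35849
PV of perpetuity: 40377.35849 / (1+0.053)^6 = 29618.81483
Total PV = 24885.41641 + 29618.81483 = 54504.23124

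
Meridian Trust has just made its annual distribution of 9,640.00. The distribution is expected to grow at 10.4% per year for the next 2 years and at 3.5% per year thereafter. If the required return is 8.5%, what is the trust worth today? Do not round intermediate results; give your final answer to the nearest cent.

D_1 = 10642.56000
D_2 = 11749.38624
Terminal value at year 2: TV = D_2×(1+g_2)/(r−g_2) = 12160.61476/0.05 = 243212.29517
P_0 = D_1/(1+r)^1 + D_2/(1+r)^2 + TV/(1+r)^2
    = 9808.81106 + 9980.57826 + 206597.96994 = 226387.35926

226387.36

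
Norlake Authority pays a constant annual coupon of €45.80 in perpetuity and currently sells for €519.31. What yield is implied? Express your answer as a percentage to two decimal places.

P = C/r ⇒ r = C/P = €45.80/€519.31 = 0.088194

8.82%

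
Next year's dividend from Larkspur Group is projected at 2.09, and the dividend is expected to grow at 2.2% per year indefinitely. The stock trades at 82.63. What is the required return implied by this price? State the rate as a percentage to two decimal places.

P = D₁/(r − g) ⇒ r = D₁/P + g = 2.0900/82.63 + 0.022 = 0.025293 + 0.022 = 0.047293

4.73%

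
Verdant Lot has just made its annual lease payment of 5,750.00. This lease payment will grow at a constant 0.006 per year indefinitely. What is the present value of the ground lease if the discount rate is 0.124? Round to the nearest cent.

D₁ = D₀ × (1 + g) = 5,750.00 × 1.006 = 5,784.5000
Growing perpetuity: P = D₁ / (r − g) = 5,784.5000 / (0.124 − 0.006) = 49,021.19

49021.19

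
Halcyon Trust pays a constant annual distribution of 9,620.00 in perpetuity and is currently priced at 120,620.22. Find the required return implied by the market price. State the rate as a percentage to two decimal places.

P = C/r ⇒ r = C/P = 9,620.00/120,620.22 = 0.079754

7.98%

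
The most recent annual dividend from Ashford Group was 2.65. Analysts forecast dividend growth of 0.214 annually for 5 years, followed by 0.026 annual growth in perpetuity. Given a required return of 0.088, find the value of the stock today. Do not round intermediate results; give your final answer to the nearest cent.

D_1 = 3.21710
D_2 = 3.90556
D_3 = 4.74135
D_4 = 5.75600
D_5 = 6.98778
Terminal value at year 5: TV = D_5×(1+g_2)/(r−g_2) = 7.16946/0.062 = 115.63651
P_0 = D_1/(1+r)^1 + D_2/(1+r)^2 + D_3/(1+r)^3 + D_4/(1+r)^4 + D_5/(1+r)^5 + TV/(1+r)^5
    = 2.95689 + 3.29933 + 3.68142 + 4.10776 + 4.58347 + 75.84911 = 94.47799

94.48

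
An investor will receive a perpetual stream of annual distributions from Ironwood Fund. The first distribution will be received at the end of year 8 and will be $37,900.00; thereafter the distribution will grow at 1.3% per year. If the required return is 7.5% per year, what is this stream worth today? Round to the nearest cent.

Value at end of year 7: C₁ / (r − g) = $37,900.00 / (0.075 − 0.013) = $611,290.3226
Discount to today: PV = $611,290.3226 / (1 + 0.075)^7 = $611,290.3226 / 1.659049 = $368,458.24

$368458.24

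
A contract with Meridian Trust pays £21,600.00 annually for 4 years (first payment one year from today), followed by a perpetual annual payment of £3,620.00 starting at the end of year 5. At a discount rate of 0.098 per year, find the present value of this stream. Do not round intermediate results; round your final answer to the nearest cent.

PV of 4-year annuity: £21,600.00 × [1 − (1+0.098)^−4] / 0.098 = 68766.57832
Perpetuity value at year 4: £3,620.00 / 0.098 = 36938.77551
PV of perpetuity: 36938.77551 / (1+0.098)^4 = 25414.00637
Total PV = 68766.57832 + 25414.00637 = 94180.58468

£94180.58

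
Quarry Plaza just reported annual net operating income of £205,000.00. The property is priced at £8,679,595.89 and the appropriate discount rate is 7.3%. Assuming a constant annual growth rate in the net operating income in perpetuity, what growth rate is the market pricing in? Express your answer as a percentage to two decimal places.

4.82%

P = D₀(1+g)/(r−g) ⇒ P(r−g) = D₀(1+g) ⇒ g(P+D₀) = P·r − D₀
g = (P·r − D₀)/(P + D₀) = (£8,679,595.89×0.073 − £205,000.00) / (£8,679,595.89 + £205,000.00) = 0.048242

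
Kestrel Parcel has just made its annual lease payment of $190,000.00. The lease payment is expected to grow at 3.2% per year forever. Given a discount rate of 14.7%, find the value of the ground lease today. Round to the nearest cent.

D₁ = D₀ × (1 + g) = $190,000.00 × 1.032 = $196,080.0000
Growing perpetuity: P = D₁ / (r − g) = $196,080.0000 / (0.147 − 0.032) = $1,705,043.48

$1705043.48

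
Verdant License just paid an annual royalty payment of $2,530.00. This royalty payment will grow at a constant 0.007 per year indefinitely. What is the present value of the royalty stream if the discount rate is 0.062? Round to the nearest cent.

$46322.00

D₁ = D₀ × (1 + g) = $2,530.00 × 1.007 = $2,547.7100
Growing perpetuity: P = D₁ / (r − g) = $2,547.7100 / (0.062 − 0.007) = $46,322.00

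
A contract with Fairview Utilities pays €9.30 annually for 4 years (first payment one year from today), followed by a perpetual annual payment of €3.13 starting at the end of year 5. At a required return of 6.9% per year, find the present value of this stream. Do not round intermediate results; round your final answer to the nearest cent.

PV of 4-year annuity: €9.30 × [1 − (1+0.069)^−4] / 0.069 = 31.57231
Perpetuity value at year 4: €3.13 / 0.069 = 45.36232
PV of perpetuity: 45.36232 / (1+0.069)^4 = 34.73637
Total PV = 31.57231 + 34.73637 = 66.30868

€66.31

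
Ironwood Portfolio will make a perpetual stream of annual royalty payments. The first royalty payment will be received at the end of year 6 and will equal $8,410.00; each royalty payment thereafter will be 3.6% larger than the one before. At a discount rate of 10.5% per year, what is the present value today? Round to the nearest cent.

Value at end of year 5: C₁ / (r − g) = $8,410.00 / (0.105 − 0.036) = $121,884.0580
Discount to today: PV = $121,884.0580 / (1 + 0.105)^5 = $121,884.0580 / 1.647447 = $73,983.61

$73983.61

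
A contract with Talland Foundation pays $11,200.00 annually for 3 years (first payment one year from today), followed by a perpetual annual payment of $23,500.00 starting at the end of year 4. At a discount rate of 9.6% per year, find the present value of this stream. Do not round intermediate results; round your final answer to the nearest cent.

$213986.69

PV of 3-year annuity: $11,200.00 × [1 − (1+0.096)^−3] / 0.096 = 28050.05769
Perpetuity value at year 3: $23,500.00 / 0.096 = 244791.66667
PV of perpetuity: 244791.66667 / (1+0.096)^3 = 185936.63490
Total PV = 28050.05769 + 185936.63490 = 213986.69259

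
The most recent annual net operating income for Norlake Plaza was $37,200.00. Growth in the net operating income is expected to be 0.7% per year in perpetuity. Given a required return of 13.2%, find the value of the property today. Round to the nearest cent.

D₁ = D₀ × (1 + g) = $37,200.00 × 1.007 = $37,460.4000
Growing perpetuity: P = D₁ / (r − g) = $37,460.4000 / (0.132 − 0.007) = $299,683.20

$299683.20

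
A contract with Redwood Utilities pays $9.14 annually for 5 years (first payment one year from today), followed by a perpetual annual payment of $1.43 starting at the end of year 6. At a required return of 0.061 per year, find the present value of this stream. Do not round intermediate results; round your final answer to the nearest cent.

$55.83

PV of 5-year annuity: $9.14 × [1 − (1+0.061)^−5] / 0.061 = 38.39649
Perpetuity value at year 5: $1.43 / 0.061 = 23.44262
PV of perpetuity: 23.44262 / (1+0.061)^5 = 17.43529
Total PV = 38.39649 + 17.43529 = 55.83179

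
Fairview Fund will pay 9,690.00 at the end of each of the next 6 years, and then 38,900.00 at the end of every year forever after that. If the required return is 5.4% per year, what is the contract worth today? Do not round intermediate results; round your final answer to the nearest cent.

PV of 6-year annuity: 9,690.00 × [1 − (1+0.054)^−6] / 0.054 = 48560.50689
Perpetuity value at year 6: 38,900.00 / 0.054 = 720370.37037
PV of perpetuity: 720370.37037 / (1+0.054)^6 = 525426.74621
Total PV = 48560.50689 + 525426.74621 = 573987.25310

573987.25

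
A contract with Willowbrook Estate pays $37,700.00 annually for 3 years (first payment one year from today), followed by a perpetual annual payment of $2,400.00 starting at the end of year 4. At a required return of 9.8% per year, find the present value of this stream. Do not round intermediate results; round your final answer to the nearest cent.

PV of 3-year annuity: $37,700.00 × [1 − (1+0.098)^−3] / 0.098 = 94085.41679
Perpetuity value at year 3: $2,400.00 / 0.098 = 24489.79592
PV of perpetuity: 24489.79592 / (1+0.098)^3 = 18500.27336
Total PV = 94085.41679 + 18500.27336 = 112585.69016

$112585.69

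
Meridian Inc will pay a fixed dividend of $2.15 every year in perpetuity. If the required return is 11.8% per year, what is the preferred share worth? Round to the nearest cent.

$18.22

Level perpetuity: PV = C / r = $2.15 / 0.118 = $18.22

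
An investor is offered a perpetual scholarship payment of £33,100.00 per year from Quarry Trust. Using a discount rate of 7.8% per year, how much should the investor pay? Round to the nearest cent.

£424358.97

Level perpetuity: PV = C / r = £33,100.00 / 0.078 = £424,358.97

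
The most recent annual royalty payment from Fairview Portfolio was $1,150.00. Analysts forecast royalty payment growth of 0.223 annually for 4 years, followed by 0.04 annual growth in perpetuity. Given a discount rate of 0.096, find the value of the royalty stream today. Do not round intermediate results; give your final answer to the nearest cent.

$39209.77

D_1 = 1406.45000
D_2 = 1720.08835
D_3 = 2103.66805
D_4 = 2572.78603
Terminal value at year 4: TV = D_4×(1+g_2)/(r−g_2) = 2675.69747/0.056 = 47780.31194
P_0 = D_1/(1+r)^1 + D_2/(1+r)^2 + D_3/(1+r)^3 + D_4/(1+r)^4 + TV/(1+r)^4
    = 1283.25730 + 1431.95591 + 1597.88511 + 1783.04150 + 33113.62789 = 39209.76771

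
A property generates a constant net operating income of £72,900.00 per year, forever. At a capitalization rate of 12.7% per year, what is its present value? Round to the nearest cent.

£574015.75

Level perpetuity: PV = C / r = £72,900.00 / 0.127 = £574,015.75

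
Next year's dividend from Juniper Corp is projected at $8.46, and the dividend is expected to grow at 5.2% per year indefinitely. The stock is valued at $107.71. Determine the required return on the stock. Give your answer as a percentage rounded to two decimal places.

13.05%

P = D₁/(r − g) ⇒ r = D₁/P + g = $8.4600/$107.71 + 0.052 = 0.078544 + 0.052 = 0.130544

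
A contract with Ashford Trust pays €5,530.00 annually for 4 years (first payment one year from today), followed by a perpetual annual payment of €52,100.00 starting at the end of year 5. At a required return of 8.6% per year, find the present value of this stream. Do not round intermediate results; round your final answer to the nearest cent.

PV of 4-year annuity: €5,530.00 × [1 − (1+0.086)^−4] / 0.086 = 18074.08348
Perpetuity value at year 4: €52,100.00 / 0.086 = 605813.95349
PV of perpetuity: 605813.95349 / (1+0.086)^4 = 435531.90117
Total PV = 18074.08348 + 435531.90117 = 453605.98465

€453605.98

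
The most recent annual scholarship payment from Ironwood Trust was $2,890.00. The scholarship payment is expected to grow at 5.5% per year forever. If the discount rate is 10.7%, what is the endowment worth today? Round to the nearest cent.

$58633.65

D₁ = D₀ × (1 + g) = $2,890.00 × 1.055 = $3,048.9500
Growing perpetuity: P = D₁ / (r − g) = $3,048.9500 / (0.107 − 0.055) = $58,633.65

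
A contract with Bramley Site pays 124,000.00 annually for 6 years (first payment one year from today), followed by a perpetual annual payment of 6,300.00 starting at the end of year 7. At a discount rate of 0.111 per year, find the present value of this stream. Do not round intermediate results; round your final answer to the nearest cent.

553259.92

PV of 6-year annuity: 124,000.00 × [1 − (1+0.111)^−6] / 0.111 = 523078.94547
Perpetuity value at year 6: 6,300.00 / 0.111 = 56756.75676
PV of perpetuity: 56756.75676 / (1+0.111)^6 = 30180.97162
Total PV = 523078.94547 + 30180.97162 = 553259.91709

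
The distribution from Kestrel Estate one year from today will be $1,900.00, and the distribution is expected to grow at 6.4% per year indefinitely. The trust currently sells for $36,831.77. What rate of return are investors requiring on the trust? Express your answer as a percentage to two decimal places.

P = D₁/(r − g) ⇒ r = D₁/P + g = $1,900.0000/$36,831.77 + 0.064 = 0.051586 + 0.064 = 0.115586

11.56%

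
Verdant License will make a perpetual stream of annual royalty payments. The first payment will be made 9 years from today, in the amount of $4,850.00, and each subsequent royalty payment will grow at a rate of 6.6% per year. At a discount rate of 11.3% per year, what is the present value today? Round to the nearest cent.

$43821.03

Value at end of year 8: C₁ / (r − g) = $4,850.00 / (0.113 − 0.066) = $103,191.4894
Discount to today: PV = $103,191.4894 / (1 + 0.113)^8 = $103,191.4894 / 2.354840 = $43,821.03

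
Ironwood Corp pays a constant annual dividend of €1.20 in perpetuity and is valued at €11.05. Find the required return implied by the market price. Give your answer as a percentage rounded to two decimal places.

10.86%

P = C/r ⇒ r = C/P = €1.20/€11.05 = 0.108597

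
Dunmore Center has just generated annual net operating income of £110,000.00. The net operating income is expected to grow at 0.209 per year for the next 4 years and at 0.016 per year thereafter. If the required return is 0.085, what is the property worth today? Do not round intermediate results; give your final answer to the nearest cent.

£3077950.20

D_1 = 132990.00000
D_2 = 160784.91000
D_3 = 194388.95619
D_4 = 235016.24803
Terminal value at year 4: TV = D_4×(1+g_2)/(r−g_2) = 238776.50800/0.069 = 3460529.10148
P_0 = D_1/(1+r)^1 + D_2/(1+r)^2 + D_3/(1+r)^3 + D_4/(1+r)^4 + TV/(1+r)^4
    = 122571.42857 + 136579.59184 + 152188.68805 + 169581.68097 + 2497028.80959 = 3077950.19901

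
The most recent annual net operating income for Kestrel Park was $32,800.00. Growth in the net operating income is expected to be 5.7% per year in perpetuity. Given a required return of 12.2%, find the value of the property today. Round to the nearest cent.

D₁ = D₀ × (1 + g) = $32,800.00 × 1.057 = $34,669.6000
Growing perpetuity: P = D₁ / (r − g) = $34,669.6000 / (0.122 − 0.057) = $533,378.46

$533378.46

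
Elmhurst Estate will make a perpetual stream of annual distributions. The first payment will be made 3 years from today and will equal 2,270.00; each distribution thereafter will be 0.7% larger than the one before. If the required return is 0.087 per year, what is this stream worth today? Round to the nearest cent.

Value at end of year 2: C₁ / (r − g) = 2,270.00 / (0.087 − 0.007) = 28,375.0000
Discount to today: PV = 28,375.0000 / (1 + 0.087)^2 = 28,375.0000 / 1.181569 = 24,014.68

24014.68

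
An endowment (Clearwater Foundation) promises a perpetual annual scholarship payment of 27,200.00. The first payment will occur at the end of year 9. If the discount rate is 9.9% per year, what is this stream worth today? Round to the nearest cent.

129107.71

Value at end of year 8: C / r = 27,200.00 / 0.099 = 274,747.4747
Discount to today: PV = 274,747.4747 / (1 + 0.099)^8 = 274,747.4747 / 2.128049 = 129,107.71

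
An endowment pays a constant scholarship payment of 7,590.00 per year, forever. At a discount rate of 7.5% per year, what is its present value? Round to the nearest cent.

101200.00

Level perpetuity: PV = C / r = 7,590.00 / 0.075 = 101,200.00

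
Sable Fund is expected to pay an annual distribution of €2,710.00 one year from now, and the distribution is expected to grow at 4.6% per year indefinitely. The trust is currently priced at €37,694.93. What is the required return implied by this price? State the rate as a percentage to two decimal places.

11.79%

P = D₁/(r − g) ⇒ r = D₁/P + g = €2,710.0000/€37,694.93 + 0.046 = 0.071893 + 0.046 = 0.117893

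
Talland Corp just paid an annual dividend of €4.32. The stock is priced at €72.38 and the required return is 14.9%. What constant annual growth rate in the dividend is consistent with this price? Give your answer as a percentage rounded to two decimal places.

P = D₀(1+g)/(r−g) ⇒ P(r−g) = D₀(1+g) ⇒ g(P+D₀) = P·r − D₀
g = (P·r − D₀)/(P + D₀) = (€72.38×0.149 − €4.32) / (€72.38 + €4.32) = 0.084284

8.43%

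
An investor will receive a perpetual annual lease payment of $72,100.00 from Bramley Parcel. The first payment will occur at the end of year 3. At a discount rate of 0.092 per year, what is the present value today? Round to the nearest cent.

Value at end of year 2: C / r = $72,100.00 / 0.092 = $783,695.6522
Discount to today: PV = $783,695.6522 / (1 + 0.092)^2 = $783,695.6522 / 1.192464 = $657,206.97

$657206.97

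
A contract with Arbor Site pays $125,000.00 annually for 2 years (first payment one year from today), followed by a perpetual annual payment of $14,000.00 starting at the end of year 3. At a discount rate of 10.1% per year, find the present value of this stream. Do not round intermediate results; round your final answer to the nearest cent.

$331000.27

PV of 2-year annuity: $125,000.00 × [1 − (1+0.101)^−2] / 0.101 = 216651.36392
Perpetuity value at year 2: $14,000.00 / 0.101 = 138613.86139
PV of perpetuity: 138613.86139 / (1+0.101)^2 = 114348.90863
Total PV = 216651.36392 + 114348.90863 = 331000.27255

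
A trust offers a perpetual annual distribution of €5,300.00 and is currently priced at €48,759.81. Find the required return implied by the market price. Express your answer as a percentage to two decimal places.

10.87%

P = C/r ⇒ r = C/P = €5,300.00/€48,759.81 = 0.108696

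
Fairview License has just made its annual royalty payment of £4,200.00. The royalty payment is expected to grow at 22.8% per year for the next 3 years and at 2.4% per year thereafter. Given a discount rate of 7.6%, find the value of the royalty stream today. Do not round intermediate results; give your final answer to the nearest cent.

D_1 = 5157.60000
D_2 = 6333.53280
D_3 = 7777.57828
Terminal value at year 3: TV = D_3×(1+g_2)/(r−g_2) = 7964.24016/0.052 = 153158.46456
P_0 = D_1/(1+r)^1 + D_2/(1+r)^2 + D_3/(1+r)^3 + TV/(1+r)^3
    = 4793.30855 + 5470.43020 + 6243.20473 + 122943.10855 = 139450.05204

£139450.05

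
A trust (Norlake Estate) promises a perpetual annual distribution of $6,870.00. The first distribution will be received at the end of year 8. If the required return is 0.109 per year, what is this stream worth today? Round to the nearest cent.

Value at end of year 7: C / r = $6,870.00 / 0.109 = $63,027.5229
Discount to today: PV = $63,027.5229 / (1 + 0.109)^7 = $63,027.5229 / 2.063103 = $30,549.87

$30549.87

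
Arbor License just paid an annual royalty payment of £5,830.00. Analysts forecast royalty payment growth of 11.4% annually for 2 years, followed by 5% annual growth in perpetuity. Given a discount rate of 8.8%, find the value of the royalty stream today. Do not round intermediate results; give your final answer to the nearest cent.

D_1 = 6494.62000
D_2 = 7235.00668
Terminal value at year 2: TV = D_2×(1+g_2)/(r−g_2) = 7596.75701/0.038 = 199914.65826
P_0 = D_1/(1+r)^1 + D_2/(1+r)^2 + TV/(1+r)^2
    = 5969.31985 + 6111.96904 + 168883.35507 = 180964.64396

£180964.64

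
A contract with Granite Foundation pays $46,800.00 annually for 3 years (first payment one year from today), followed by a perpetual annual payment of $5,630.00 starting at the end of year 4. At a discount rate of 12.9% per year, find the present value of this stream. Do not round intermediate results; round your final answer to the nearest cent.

$141017.36

PV of 3-year annuity: $46,800.00 × [1 − (1+0.129)^−3] / 0.129 = 110689.84360
Perpetuity value at year 3: $5,630.00 / 0.129 = 43643.41085
PV of perpetuity: 43643.41085 / (1+0.129)^3 = 30327.51727
Total PV = 110689.84360 + 30327.51727 = 141017.36087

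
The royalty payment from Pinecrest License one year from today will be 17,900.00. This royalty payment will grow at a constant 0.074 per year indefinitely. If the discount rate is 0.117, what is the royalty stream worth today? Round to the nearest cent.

416279.07

Growing perpetuity: P = D₁ / (r − g) = 17,900.0000 / (0.117 − 0.074) = 416,279.07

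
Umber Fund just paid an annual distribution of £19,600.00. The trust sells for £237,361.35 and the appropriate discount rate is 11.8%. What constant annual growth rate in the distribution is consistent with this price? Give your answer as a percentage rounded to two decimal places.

3.27%

P = D₀(1+g)/(r−g) ⇒ P(r−g) = D₀(1+g) ⇒ g(P+D₀) = P·r − D₀
g = (P·r − D₀)/(P + D₀) = (£237,361.35×0.118 − £19,600.00) / (£237,361.35 + £19,600.00) = 0.032723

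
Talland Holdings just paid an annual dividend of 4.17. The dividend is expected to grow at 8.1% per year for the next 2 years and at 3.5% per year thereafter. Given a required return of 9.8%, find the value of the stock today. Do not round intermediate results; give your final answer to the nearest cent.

D_1 = 4.50777
D_2 = 4.87290
Terminal value at year 2: TV = D_2×(1+g_2)/(r−g_2) = 5.04345/0.063 = 80.05478
P_0 = D_1/(1+r)^1 + D_2/(1+r)^2 + TV/(1+r)^2
    = 4.10544 + 4.04187 + 66.40221 = 74.54953

74.55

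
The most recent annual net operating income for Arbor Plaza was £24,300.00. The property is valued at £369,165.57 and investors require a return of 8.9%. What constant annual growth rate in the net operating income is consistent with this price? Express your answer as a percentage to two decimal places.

P = D₀(1+g)/(r−g) ⇒ P(r−g) = D₀(1+g) ⇒ g(P+D₀) = P·r − D₀
g = (P·r − D₀)/(P + D₀) = (£369,165.57×0.089 − £24,300.00) / (£369,165.57 + £24,300.00) = 0.021745

2.17%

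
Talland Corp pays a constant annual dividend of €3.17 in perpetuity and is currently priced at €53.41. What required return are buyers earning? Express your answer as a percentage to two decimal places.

P = C/r ⇒ r = C/P = €3.17/€53.41 = 0.059352

5.94%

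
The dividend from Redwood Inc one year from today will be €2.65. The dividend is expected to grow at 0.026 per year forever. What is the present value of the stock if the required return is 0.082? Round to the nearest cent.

Growing perpetuity: P = D₁ / (r − g) = €2.6500 / (0.082 − 0.026) = €47.32

€47.32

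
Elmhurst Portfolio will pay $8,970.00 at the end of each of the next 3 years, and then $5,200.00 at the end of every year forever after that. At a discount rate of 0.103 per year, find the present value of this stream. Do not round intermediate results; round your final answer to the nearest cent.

PV of 3-year annuity: $8,970.00 × [1 − (1+0.103)^−3] / 0.103 = 22189.77196
Perpetuity value at year 3: $5,200.00 / 0.103 = 50485.43689
PV of perpetuity: 50485.43689 / (1+0.103)^3 = 37621.80097
Total PV = 22189.77196 + 37621.80097 = 59811.57293

$59811.57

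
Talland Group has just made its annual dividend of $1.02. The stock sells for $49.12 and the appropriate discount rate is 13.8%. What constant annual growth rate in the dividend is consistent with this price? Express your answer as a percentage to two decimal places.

11.48%

P = D₀(1+g)/(r−g) ⇒ P(r−g) = D₀(1+g) ⇒ g(P+D₀) = P·r − D₀
g = (P·r − D₀)/(P + D₀) = ($49.12×0.138 − $1.02) / ($49.12 + $1.02) = 0.114850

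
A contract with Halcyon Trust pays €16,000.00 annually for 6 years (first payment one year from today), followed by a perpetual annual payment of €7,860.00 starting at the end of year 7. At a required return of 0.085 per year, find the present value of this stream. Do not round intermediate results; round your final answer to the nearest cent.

€129536.79

PV of 6-year annuity: €16,000.00 × [1 − (1+0.085)^−6] / 0.085 = 72857.39471
Perpetuity value at year 6: €7,860.00 / 0.085 = 92470.58824
PV of perpetuity: 92470.58824 / (1+0.085)^6 = 56679.39308
Total PV = 72857.39471 + 56679.39308 = 129536.78780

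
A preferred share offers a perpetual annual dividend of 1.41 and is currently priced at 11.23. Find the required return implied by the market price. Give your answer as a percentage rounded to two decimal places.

12.56%

P = C/r ⇒ r = C/P = 1.41/11.23 = 0.125557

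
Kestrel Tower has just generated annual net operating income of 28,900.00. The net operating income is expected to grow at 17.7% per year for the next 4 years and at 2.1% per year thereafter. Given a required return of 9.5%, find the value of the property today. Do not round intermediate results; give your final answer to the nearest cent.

D_1 = 34015.30000
D_2 = 40036.00810
D_3 = 47122.38153
D_4 = 55463.04307
Terminal value at year 4: TV = D_4×(1+g_2)/(r−g_2) = 56627.76697/0.074 = 765240.09418
P_0 = D_1/(1+r)^1 + D_2/(1+r)^2 + D_3/(1+r)^3 + D_4/(1+r)^4 + TV/(1+r)^4
    = 31064.20091 + 33390.46984 + 35890.94338 + 38578.66699 + 532281.33786 = 671205.61899

671205.62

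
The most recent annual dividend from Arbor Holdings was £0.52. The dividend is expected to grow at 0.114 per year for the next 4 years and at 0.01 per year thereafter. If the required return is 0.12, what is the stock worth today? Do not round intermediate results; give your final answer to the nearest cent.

£6.73

D_1 = 0.57928
D_2 = 0.64532
D_3 = 0.71888
D_4 = 0.80084
Terminal value at year 4: TV = D_4×(1+g_2)/(r−g_2) = 0.80885/0.11 = 7.35314
P_0 = D_1/(1+r)^1 + D_2/(1+r)^2 + D_3/(1+r)^3 + D_4/(1+r)^4 + TV/(1+r)^4
    = 0.51721 + 0.51444 + 0.51169 + 0.50895 + 4.67305 = 6.72534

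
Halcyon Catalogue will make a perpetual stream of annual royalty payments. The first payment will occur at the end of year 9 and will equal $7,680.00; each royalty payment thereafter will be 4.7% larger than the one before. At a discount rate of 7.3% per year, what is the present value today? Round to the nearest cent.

Value at end of year 8: C₁ / (r − g) = $7,680.00 / (0.073 − 0.047) = $295,384.6154
Discount to today: PV = $295,384.6154 / (1 + 0.073)^8 = $295,384.6154 / 1.757105 = $168,108.66

$168108.66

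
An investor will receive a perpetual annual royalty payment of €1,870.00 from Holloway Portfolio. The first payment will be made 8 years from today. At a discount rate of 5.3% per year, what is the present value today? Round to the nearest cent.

Value at end of year 7: C / r = €1,870.00 / 0.053 = €35,283.0189
Discount to today: PV = €35,283.0189 / (1 + 0.053)^7 = €35,283.0189 / 1.435485 = €24,579.17

€24579.17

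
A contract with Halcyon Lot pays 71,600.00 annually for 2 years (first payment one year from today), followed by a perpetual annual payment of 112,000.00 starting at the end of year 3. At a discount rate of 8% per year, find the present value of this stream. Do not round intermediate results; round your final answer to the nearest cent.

PV of 2-year annuity: 71,600.00 × [1 − (1+0.08)^−2] / 0.08 = 127681.75583
Perpetuity value at year 2: 112,000.00 / 0.08 = 1400000.00000
PV of perpetuity: 1400000.00000 / (1+0.08)^2 = 1200274.34842
Total PV = 127681.75583 + 1200274.34842 = 1327956.10425

1327956.10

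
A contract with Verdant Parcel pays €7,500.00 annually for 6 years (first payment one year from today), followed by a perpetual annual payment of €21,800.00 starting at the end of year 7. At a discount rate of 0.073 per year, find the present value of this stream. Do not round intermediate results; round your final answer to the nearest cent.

€231095.33

PV of 6-year annuity: €7,500.00 × [1 − (1+0.073)^−6] / 0.073 = 35420.35162
Perpetuity value at year 6: €21,800.00 / 0.073 = 298630.13699
PV of perpetuity: 298630.13699 / (1+0.073)^6 = 195674.98162
Total PV = 35420.35162 + 195674.98162 = 231095.33323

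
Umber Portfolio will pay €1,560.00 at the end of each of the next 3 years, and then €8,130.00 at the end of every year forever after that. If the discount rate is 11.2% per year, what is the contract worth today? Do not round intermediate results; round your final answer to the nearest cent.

PV of 3-year annuity: €1,560.00 × [1 − (1+0.112)^−3] / 0.112 = 3798.97335
Perpetuity value at year 3: €8,130.00 / 0.112 = 72589.28571
PV of perpetuity: 72589.28571 / (1+0.112)^3 = 52790.79000
Total PV = 3798.97335 + 52790.79000 = 56589.76335

€56589.76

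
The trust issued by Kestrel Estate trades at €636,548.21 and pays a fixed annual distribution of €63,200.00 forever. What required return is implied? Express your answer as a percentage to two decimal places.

9.93%

P = C/r ⇒ r = C/P = €63,200.00/€636,548.21 = 0.099285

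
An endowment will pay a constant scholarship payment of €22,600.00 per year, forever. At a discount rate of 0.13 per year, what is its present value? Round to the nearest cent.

Level perpetuity: PV = C / r = €22,600.00 / 0.13 = €173,846.15

€173846.15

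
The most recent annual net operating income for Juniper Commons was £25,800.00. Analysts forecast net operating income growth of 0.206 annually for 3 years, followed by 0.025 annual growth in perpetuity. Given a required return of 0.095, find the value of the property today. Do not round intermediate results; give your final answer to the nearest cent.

£598893.10

D_1 = 31114.80000
D_2 = 37524.44880
D_3 = 45254.48525
Terminal value at year 3: TV = D_3×(1+g_2)/(r−g_2) = 46385.84738/0.07 = 662654.96263
P_0 = D_1/(1+r)^1 + D_2/(1+r)^2 + D_3/(1+r)^3 + TV/(1+r)^3
    = 28415.34247 + 31295.80184 + 34468.25298 + 504713.70441 = 598893.10170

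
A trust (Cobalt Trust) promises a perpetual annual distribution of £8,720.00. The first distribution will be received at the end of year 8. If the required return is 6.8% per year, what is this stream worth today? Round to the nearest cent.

£80911.23

Value at end of year 7: C / r = £8,720.00 / 0.068 = £128,235.2941
Discount to today: PV = £128,235.2941 / (1 + 0.068)^7 = £128,235.2941 / 1.584889 = £80,911.23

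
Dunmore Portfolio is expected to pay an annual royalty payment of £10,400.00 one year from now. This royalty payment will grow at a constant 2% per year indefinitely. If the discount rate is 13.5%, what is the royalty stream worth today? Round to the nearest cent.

Growing perpetuity: P = D₁ / (r − g) = £10,400.0000 / (0.135 − 0.02) = £90,434.78

£90434.78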